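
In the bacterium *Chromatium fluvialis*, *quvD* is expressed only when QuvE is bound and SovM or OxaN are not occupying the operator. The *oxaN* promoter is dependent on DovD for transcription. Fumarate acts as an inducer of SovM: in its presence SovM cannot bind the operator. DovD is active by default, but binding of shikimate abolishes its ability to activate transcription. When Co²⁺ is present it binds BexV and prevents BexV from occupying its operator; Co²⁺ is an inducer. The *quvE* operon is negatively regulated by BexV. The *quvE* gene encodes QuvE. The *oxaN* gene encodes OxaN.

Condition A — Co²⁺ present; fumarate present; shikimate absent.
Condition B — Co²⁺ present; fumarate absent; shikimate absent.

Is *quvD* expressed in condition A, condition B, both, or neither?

neither

Condition A:
Co²⁺ is present, so BexV is inactive.
With no repressor bound, *quvE* is transcribed.
So QuvE is produced and active.
Fumarate is present, so SovM is inactive.
Shikimate is absent, so DovD is active.
No repressor is bound and DovD is active, so *oxaN* is transcribed.
So OxaN is produced and active.
With repressor OxaN bound, *quvD* is not transcribed.
→ *quvD* is OFF in A.
Condition B:
Co²⁺ is present, so BexV is inactive.
With no repressor bound, *quvE* is transcribed.
So QuvE is produced and active.
Fumarate is absent, so SovM is active.
Shikimate is absent, so DovD is active.
No repressor is bound and DovD is active, so *oxaN* is transcribed.
So OxaN is produced and active.
With repressor SovM bound, *quvD* is not transcribed.
→ *quvD* is OFF in B.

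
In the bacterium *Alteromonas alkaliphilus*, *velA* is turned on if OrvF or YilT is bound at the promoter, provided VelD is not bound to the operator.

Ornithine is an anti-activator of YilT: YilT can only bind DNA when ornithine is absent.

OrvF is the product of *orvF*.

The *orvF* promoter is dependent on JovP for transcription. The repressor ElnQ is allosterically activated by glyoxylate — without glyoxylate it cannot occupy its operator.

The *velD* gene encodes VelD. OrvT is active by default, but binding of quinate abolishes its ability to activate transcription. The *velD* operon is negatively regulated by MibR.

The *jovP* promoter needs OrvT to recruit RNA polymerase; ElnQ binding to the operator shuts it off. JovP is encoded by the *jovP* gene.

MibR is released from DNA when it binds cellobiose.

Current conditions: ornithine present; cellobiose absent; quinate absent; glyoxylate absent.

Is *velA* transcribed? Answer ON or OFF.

Quinate is absent, so OrvT is active.
Glyoxylate is absent, so ElnQ is inactive.
No repressor is bound and OrvT is active, so *jovP* is transcribed.
So JovP is produced and active.
No repressor is bound and JovP is active, so *orvF* is transcribed.
So OrvF is produced and active.
Cellobiose is absent, so MibR is active.
With repressor MibR bound, *velD* is not transcribed.
So VelD is not produced.
Ornithine is present, so YilT is inactive.
Activator OrvF is present, so *velA* is transcribed.

ON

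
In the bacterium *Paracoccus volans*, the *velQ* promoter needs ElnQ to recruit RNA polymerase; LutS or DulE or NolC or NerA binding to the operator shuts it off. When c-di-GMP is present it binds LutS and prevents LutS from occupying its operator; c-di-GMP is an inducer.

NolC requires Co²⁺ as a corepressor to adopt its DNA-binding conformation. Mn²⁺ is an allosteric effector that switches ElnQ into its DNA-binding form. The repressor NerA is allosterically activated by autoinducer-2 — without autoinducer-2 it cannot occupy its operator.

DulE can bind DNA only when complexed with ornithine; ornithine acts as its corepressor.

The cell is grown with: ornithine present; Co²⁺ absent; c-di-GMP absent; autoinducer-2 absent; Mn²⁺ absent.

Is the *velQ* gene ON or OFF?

OFF

c-di-GMP is absent, so LutS is active.
Mn²⁺ is absent, so ElnQ is inactive.
Ornithine is present, so DulE is active.
Co²⁺ is absent, so NolC is inactive.
Autoinducer-2 is absent, so NerA is inactive.
With repressor LutS bound, *velQ* is not transcribed.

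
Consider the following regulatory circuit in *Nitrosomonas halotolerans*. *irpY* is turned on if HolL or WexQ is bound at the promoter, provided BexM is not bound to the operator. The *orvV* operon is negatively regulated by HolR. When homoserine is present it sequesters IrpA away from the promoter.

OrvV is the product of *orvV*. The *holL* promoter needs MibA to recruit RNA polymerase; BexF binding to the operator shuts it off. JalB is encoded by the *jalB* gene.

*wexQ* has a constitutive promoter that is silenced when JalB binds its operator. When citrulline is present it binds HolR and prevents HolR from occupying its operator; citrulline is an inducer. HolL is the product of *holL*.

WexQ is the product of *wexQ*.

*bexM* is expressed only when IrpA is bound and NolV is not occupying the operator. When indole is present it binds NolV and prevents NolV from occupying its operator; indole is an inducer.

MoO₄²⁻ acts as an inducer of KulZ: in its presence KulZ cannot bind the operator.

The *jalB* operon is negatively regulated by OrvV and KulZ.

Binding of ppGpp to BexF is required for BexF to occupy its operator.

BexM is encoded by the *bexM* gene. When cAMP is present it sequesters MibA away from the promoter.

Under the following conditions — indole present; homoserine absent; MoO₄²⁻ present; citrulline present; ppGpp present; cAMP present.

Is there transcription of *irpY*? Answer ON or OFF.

OFF

ppGpp is present, so BexF is active.
cAMP is present, so MibA is inactive.
With repressor BexF bound, *holL* is not transcribed.
So HolL is not produced.
Citrulline is present, so HolR is inactive.
With no repressor bound, *orvV* is transcribed.
So OrvV is produced and active.
MoO₄²⁻ is present, so KulZ is inactive.
With repressor OrvV bound, *jalB* is not transcribed.
So JalB is not produced.
With no repressor bound, *wexQ* is transcribed.
So WexQ is produced and active.
Indole is present, so NolV is inactive.
Homoserine is absent, so IrpA is active.
No repressor is bound and IrpA is active, so *bexM* is transcribed.
So BexM is produced and active.
With repressor BexM bound, *irpY* is not transcribed.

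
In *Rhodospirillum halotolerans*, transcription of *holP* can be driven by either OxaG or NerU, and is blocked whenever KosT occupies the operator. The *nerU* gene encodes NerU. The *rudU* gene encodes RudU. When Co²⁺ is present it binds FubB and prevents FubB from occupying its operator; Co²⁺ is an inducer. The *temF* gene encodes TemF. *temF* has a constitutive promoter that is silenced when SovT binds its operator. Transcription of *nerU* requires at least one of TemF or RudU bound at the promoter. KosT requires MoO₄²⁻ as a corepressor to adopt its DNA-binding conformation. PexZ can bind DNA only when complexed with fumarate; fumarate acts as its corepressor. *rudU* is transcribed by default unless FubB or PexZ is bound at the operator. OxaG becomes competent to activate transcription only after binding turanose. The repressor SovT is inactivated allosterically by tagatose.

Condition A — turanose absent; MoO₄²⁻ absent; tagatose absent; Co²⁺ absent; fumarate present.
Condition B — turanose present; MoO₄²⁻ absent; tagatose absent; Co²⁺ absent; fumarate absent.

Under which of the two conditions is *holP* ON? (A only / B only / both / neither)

Condition A:
Turanose is absent, so OxaG is inactive.
MoO₄²⁻ is absent, so KosT is inactive.
Tagatose is absent, so SovT is active.
With repressor SovT bound, *temF* is not transcribed.
So TemF is not produced.
Co²⁺ is absent, so FubB is active.
Fumarate is present, so PexZ is active.
With repressor FubB bound, *rudU* is not transcribed.
So RudU is not produced.
No activator is available at the *nerU* promoter, so *nerU* is not transcribed.
So NerU is not produced.
No activator is available at the *holP* promoter, so *holP* is not transcribed.
→ *holP* is OFF in A.
Condition B:
Turanose is present, so OxaG is active.
MoO₄²⁻ is absent, so KosT is inactive.
Tagatose is absent, so SovT is active.
With repressor SovT bound, *temF* is not transcribed.
So TemF is not produced.
Co²⁺ is absent, so FubB is active.
Fumarate is absent, so PexZ is inactive.
With repressor FubB bound, *rudU* is not transcribed.
So RudU is not produced.
No activator is available at the *nerU* promoter, so *nerU* is not transcribed.
So NerU is not produced.
Activator OxaG is present, so *holP* is transcribed.
→ *holP* is ON in B.

B only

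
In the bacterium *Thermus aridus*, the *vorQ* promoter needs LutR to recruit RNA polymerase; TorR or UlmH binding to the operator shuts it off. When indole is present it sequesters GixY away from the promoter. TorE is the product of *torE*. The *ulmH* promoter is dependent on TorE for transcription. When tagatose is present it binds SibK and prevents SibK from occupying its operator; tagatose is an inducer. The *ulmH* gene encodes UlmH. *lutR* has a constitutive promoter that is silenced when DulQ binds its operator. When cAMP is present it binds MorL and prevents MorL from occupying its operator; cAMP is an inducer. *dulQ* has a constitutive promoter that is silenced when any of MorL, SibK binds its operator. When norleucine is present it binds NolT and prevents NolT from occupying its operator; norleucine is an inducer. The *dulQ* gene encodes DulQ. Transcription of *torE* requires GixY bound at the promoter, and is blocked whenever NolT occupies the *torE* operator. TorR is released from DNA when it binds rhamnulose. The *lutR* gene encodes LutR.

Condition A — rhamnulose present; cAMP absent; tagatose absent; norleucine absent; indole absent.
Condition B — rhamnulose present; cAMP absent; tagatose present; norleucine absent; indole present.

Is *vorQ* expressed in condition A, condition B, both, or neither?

Condition A:
Rhamnulose is present, so TorR is inactive.
cAMP is absent, so MorL is active.
Tagatose is absent, so SibK is active.
With repressor MorL bound, *dulQ* is not transcribed.
So DulQ is not produced.
With no repressor bound, *lutR* is transcribed.
So LutR is produced and active.
Norleucine is absent, so NolT is active.
Indole is absent, so GixY is active.
With repressor NolT bound, *torE* is not transcribed.
So TorE is not produced.
Required activator TorE is absent, so *ulmH* is not transcribed.
So UlmH is not produced.
No repressor is bound and LutR is active, so *vorQ* is transcribed.
→ *vorQ* is ON in A.
Condition B:
Rhamnulose is present, so TorR is inactive.
cAMP is absent, so MorL is active.
Tagatose is present, so SibK is inactive.
With repressor MorL bound, *dulQ* is not transcribed.
So DulQ is not produced.
With no repressor bound, *lutR* is transcribed.
So LutR is produced and active.
Norleucine is absent, so NolT is active.
Indole is present, so GixY is inactive.
With repressor NolT bound, *torE* is not transcribed.
So TorE is not produced.
Required activator TorE is absent, so *ulmH* is not transcribed.
So UlmH is not produced.
No repressor is bound and LutR is active, so *vorQ* is transcribed.
→ *vorQ* is ON in B.

both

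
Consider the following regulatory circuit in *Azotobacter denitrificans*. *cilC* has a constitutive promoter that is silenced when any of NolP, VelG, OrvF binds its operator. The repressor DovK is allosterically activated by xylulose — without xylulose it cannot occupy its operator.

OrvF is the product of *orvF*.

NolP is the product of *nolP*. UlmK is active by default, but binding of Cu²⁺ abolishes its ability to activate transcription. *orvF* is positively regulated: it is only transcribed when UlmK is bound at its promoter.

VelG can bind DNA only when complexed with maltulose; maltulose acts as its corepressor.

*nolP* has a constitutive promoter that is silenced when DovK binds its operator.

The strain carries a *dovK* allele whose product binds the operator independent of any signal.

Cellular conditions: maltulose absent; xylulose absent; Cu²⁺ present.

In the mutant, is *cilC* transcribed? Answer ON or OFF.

ON

DovK is constitutively active in this strain.
With repressor DovK bound, *nolP* is not transcribed.
So NolP is not produced.
Maltulose is absent, so VelG is inactive.
Cu²⁺ is present, so UlmK is inactive.
Required activator UlmK is absent, so *orvF* is not transcribed.
So OrvF is not produced.
With no repressor bound, *cilC* is transcribed.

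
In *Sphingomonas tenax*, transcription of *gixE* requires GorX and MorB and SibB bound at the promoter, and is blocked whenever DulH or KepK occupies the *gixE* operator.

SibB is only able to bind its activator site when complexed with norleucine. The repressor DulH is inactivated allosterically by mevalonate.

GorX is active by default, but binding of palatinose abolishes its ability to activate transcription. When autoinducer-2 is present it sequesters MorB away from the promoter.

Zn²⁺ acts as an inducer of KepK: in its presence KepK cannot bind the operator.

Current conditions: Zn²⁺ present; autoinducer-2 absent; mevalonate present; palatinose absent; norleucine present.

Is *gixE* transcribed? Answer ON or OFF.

ON

Palatinose is absent, so GorX is active.
Autoinducer-2 is absent, so MorB is active.
Mevalonate is present, so DulH is inactive.
Norleucine is present, so SibB is active.
Zn²⁺ is present, so KepK is inactive.
No repressor is bound and GorX and MorB and SibB are active, so *gixE* is transcribed.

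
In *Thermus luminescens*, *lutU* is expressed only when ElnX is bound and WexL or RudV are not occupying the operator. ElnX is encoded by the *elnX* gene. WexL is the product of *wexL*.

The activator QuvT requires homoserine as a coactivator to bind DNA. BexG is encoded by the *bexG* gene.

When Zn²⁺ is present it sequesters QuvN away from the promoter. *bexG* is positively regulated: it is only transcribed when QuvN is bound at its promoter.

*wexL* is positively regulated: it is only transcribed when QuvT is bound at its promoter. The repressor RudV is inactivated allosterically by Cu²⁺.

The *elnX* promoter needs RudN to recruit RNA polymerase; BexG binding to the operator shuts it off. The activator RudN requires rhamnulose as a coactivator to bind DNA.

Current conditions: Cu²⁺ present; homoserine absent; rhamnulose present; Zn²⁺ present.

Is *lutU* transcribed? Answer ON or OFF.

Homoserine is absent, so QuvT is inactive.
Required activator QuvT is absent, so *wexL* is not transcribed.
So WexL is not produced.
Cu²⁺ is present, so RudV is inactive.
Zn²⁺ is present, so QuvN is inactive.
Required activator QuvN is absent, so *bexG* is not transcribed.
So BexG is not produced.
Rhamnulose is present, so RudN is active.
No repressor is bound and RudN is active, so *elnX* is transcribed.
So ElnX is produced and active.
No repressor is bound and ElnX is active, so *lutU* is transcribed.

ON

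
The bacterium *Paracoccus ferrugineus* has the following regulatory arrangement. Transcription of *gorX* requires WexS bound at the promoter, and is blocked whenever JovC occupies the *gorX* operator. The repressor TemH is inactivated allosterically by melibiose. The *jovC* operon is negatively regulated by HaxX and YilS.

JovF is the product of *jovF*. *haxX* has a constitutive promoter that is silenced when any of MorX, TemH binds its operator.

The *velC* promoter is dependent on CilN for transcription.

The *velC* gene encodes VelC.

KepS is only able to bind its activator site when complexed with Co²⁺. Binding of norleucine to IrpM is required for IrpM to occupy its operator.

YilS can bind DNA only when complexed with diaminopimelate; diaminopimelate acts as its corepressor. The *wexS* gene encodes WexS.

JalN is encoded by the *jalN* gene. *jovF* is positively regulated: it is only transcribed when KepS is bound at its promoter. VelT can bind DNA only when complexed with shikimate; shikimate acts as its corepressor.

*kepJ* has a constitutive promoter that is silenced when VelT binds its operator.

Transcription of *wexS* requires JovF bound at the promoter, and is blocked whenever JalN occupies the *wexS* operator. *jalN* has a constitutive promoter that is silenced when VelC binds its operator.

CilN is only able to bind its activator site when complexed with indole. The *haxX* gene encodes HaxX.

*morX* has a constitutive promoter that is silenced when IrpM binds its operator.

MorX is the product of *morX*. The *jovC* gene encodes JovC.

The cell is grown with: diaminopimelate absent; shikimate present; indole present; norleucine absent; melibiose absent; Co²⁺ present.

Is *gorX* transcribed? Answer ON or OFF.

OFF

Norleucine is absent, so IrpM is inactive.
With no repressor bound, *morX* is transcribed.
So MorX is produced and active.
Melibiose is absent, so TemH is active.
With repressor MorX bound, *haxX* is not transcribed.
So HaxX is not produced.
Diaminopimelate is absent, so YilS is inactive.
With no repressor bound, *jovC* is transcribed.
So JovC is produced and active.
Co²⁺ is present, so KepS is active.
No repressor is bound and KepS is active, so *jovF* is transcribed.
So JovF is produced and active.
Indole is present, so CilN is active.
No repressor is bound and CilN is active, so *velC* is transcribed.
So VelC is produced and active.
With repressor VelC bound, *jalN* is not transcribed.
So JalN is not produced.
No repressor is bound and JovF is active, so *wexS* is transcribed.
So WexS is produced and active.
With repressor JovC bound, *gorX* is not transcribed.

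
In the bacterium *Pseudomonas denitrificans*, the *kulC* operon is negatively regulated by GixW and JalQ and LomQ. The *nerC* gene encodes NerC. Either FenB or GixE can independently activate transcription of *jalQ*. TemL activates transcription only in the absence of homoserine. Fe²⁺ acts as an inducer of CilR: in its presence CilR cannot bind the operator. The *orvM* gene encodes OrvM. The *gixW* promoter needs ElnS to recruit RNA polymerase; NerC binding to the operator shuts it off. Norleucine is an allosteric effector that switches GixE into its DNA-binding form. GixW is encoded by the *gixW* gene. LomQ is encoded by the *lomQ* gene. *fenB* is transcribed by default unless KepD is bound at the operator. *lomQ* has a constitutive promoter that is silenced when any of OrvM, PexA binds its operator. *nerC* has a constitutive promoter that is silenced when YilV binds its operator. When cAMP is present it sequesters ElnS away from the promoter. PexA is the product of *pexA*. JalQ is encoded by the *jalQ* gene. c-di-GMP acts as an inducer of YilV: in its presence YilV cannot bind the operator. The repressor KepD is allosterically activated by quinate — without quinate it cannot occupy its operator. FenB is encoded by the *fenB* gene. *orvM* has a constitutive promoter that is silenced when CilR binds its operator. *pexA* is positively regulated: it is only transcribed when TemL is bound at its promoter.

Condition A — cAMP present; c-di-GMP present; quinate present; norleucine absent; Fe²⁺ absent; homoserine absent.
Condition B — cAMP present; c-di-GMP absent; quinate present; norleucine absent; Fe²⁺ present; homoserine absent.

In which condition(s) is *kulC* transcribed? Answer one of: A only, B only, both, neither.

both

Condition A:
cAMP is present, so ElnS is inactive.
c-di-GMP is present, so YilV is inactive.
With no repressor bound, *nerC* is transcribed.
So NerC is produced and active.
With repressor NerC bound, *gixW* is not transcribed.
So GixW is not produced.
Quinate is present, so KepD is active.
With repressor KepD bound, *fenB* is not transcribed.
So FenB is not produced.
Norleucine is absent, so GixE is inactive.
No activator is available at the *jalQ* promoter, so *jalQ* is not transcribed.
So JalQ is not produced.
Fe²⁺ is absent, so CilR is active.
With repressor CilR bound, *orvM* is not transcribed.
So OrvM is not produced.
Homoserine is absent, so TemL is active.
No repressor is bound and TemL is active, so *pexA* is transcribed.
So PexA is produced and active.
With repressor PexA bound, *lomQ* is not transcribed.
So LomQ is not produced.
With no repressor bound, *kulC* is transcribed.
→ *kulC* is ON in A.
Condition B:
cAMP is present, so ElnS is inactive.
c-di-GMP is absent, so YilV is active.
With repressor YilV bound, *nerC* is not transcribed.
So NerC is not produced.
Required activator ElnS is absent, so *gixW* is not transcribed.
So GixW is not produced.
Quinate is present, so KepD is active.
With repressor KepD bound, *fenB* is not transcribed.
So FenB is not produced.
Norleucine is absent, so GixE is inactive.
No activator is available at the *jalQ* promoter, so *jalQ* is not transcribed.
So JalQ is not produced.
Fe²⁺ is present, so CilR is inactive.
With no repressor bound, *orvM* is transcribed.
So OrvM is produced and active.
Homoserine is absent, so TemL is active.
No repressor is bound and TemL is active, so *pexA* is transcribed.
So PexA is produced and active.
With repressor OrvM bound, *lomQ* is not transcribed.
So LomQ is not produced.
With no repressor bound, *kulC* is transcribed.
→ *kulC* is ON in B.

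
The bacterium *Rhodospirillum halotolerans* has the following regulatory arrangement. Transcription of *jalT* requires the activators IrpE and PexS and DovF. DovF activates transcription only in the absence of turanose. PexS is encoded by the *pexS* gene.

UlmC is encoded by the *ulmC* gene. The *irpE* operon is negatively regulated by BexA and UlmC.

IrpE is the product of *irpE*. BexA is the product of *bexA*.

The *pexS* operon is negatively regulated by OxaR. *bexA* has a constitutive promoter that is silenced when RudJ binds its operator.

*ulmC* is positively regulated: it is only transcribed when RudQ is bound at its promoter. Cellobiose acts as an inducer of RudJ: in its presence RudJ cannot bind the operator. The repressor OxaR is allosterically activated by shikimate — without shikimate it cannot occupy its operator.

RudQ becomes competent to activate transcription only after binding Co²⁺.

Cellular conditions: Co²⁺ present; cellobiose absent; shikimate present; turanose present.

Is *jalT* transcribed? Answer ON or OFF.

Cellobiose is absent, so RudJ is active.
With repressor RudJ bound, *bexA* is not transcribed.
So BexA is not produced.
Co²⁺ is present, so RudQ is active.
No repressor is bound and RudQ is active, so *ulmC* is transcribed.
So UlmC is produced and active.
With repressor UlmC bound, *irpE* is not transcribed.
So IrpE is not produced.
Shikimate is present, so OxaR is active.
With repressor OxaR bound, *pexS* is not transcribed.
So PexS is not produced.
Turanose is present, so DovF is inactive.
Required activator IrpE is absent, so *jalT* is not transcribed.

OFF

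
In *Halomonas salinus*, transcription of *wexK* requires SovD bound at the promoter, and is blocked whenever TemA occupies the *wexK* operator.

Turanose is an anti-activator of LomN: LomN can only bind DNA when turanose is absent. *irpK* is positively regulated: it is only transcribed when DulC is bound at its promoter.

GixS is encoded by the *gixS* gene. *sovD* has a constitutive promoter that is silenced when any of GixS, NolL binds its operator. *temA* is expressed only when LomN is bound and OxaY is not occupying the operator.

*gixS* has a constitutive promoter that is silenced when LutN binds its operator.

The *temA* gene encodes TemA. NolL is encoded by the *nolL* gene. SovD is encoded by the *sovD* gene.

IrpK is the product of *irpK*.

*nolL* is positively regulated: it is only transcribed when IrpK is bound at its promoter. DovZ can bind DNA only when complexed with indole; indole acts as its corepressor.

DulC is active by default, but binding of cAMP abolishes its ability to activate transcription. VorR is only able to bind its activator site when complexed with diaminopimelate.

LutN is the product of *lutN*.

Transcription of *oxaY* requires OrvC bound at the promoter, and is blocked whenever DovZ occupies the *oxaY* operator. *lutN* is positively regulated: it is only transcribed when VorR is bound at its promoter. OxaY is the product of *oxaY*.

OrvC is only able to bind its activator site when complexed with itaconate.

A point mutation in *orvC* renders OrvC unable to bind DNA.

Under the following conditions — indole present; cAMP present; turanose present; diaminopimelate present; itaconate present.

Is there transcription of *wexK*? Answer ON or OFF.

Indole is present, so DovZ is active.
OrvC is non-functional in this strain, so it has no effect.
With repressor DovZ bound, *oxaY* is not transcribed.
So OxaY is not produced.
Turanose is present, so LomN is inactive.
Required activator LomN is absent, so *temA* is not transcribed.
So TemA is not produced.
Diaminopimelate is present, so VorR is active.
No repressor is bound and VorR is active, so *lutN* is transcribed.
So LutN is produced and active.
With repressor LutN bound, *gixS* is not transcribed.
So GixS is not produced.
cAMP is present, so DulC is inactive.
Required activator DulC is absent, so *irpK* is not transcribed.
So IrpK is not produced.
Required activator IrpK is absent, so *nolL* is not transcribed.
So NolL is not produced.
With no repressor bound, *sovD* is transcribed.
So SovD is produced and active.
No repressor is bound and SovD is active, so *wexK* is transcribed.

ON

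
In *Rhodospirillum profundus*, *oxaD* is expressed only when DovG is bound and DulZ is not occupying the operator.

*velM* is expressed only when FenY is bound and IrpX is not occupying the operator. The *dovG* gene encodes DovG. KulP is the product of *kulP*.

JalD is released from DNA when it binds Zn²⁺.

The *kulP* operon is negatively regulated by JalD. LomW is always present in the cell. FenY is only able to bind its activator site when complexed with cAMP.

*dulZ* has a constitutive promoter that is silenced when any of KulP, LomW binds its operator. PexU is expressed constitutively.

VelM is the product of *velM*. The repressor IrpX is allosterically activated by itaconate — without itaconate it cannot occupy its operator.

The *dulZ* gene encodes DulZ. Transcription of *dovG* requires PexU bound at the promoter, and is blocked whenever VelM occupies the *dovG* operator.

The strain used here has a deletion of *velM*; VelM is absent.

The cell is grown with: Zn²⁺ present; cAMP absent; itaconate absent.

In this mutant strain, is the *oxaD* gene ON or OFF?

ON

VelM is non-functional in this strain, so it has no effect.
PexU is produced constitutively and is active.
No repressor is bound and PexU is active, so *dovG* is transcribed.
So DovG is produced and active.
Zn²⁺ is present, so JalD is inactive.
With no repressor bound, *kulP* is transcribed.
So KulP is produced and active.
LomW is produced constitutively and is active.
With repressor KulP bound, *dulZ* is not transcribed.
So DulZ is not produced.
No repressor is bound and DovG is active, so *oxaD* is transcribed.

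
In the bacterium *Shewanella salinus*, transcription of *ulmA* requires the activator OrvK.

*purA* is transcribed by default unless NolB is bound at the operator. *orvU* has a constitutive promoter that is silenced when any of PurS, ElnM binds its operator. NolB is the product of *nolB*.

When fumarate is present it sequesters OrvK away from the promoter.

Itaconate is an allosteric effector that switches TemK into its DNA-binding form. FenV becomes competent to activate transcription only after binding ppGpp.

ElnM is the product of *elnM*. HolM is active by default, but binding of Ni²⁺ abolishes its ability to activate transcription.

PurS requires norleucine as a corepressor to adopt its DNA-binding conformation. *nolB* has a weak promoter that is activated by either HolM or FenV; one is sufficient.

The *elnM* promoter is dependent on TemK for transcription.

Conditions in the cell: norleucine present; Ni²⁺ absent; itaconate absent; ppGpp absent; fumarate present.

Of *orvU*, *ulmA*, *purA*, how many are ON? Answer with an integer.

0

Norleucine is present, so PurS is active.
Itaconate is absent, so TemK is inactive.
Required activator TemK is absent, so *elnM* is not transcribed.
So ElnM is not produced.
With repressor PurS bound, *orvU* is not transcribed.
→ *orvU* is OFF.
Fumarate is present, so OrvK is inactive.
Required activator OrvK is absent, so *ulmA* is not transcribed.
→ *ulmA* is OFF.
Ni²⁺ is absent, so HolM is active.
ppGpp is absent, so FenV is inactive.
Activator HolM is present, so *nolB* is transcribed.
So NolB is produced and active.
With repressor NolB bound, *purA* is not transcribed.
→ *purA* is OFF.
0 of the 3 genes are transcribed.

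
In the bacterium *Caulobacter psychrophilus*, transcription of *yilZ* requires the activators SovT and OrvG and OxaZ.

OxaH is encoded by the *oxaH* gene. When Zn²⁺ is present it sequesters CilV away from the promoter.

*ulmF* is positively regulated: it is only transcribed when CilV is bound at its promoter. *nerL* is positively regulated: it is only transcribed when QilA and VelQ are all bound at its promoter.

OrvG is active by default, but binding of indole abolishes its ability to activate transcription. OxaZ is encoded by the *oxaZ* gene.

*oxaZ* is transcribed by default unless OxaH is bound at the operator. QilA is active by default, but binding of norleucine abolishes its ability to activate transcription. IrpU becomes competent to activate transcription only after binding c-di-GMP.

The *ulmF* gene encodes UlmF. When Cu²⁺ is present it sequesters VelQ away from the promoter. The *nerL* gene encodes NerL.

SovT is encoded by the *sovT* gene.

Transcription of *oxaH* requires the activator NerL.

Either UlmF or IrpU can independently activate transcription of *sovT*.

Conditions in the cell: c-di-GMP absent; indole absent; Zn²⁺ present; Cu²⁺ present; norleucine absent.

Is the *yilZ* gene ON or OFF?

OFF

Zn²⁺ is present, so CilV is inactive.
Required activator CilV is absent, so *ulmF* is not transcribed.
So UlmF is not produced.
c-di-GMP is absent, so IrpU is inactive.
No activator is available at the *sovT* promoter, so *sovT* is not transcribed.
So SovT is not produced.
Indole is absent, so OrvG is active.
Norleucine is absent, so QilA is active.
Cu²⁺ is present, so VelQ is inactive.
Required activator VelQ is absent, so *nerL* is not transcribed.
So NerL is not produced.
Required activator NerL is absent, so *oxaH* is not transcribed.
So OxaH is not produced.
With no repressor bound, *oxaZ* is transcribed.
So OxaZ is produced and active.
Required activator SovT is absent, so *yilZ* is not transcribed.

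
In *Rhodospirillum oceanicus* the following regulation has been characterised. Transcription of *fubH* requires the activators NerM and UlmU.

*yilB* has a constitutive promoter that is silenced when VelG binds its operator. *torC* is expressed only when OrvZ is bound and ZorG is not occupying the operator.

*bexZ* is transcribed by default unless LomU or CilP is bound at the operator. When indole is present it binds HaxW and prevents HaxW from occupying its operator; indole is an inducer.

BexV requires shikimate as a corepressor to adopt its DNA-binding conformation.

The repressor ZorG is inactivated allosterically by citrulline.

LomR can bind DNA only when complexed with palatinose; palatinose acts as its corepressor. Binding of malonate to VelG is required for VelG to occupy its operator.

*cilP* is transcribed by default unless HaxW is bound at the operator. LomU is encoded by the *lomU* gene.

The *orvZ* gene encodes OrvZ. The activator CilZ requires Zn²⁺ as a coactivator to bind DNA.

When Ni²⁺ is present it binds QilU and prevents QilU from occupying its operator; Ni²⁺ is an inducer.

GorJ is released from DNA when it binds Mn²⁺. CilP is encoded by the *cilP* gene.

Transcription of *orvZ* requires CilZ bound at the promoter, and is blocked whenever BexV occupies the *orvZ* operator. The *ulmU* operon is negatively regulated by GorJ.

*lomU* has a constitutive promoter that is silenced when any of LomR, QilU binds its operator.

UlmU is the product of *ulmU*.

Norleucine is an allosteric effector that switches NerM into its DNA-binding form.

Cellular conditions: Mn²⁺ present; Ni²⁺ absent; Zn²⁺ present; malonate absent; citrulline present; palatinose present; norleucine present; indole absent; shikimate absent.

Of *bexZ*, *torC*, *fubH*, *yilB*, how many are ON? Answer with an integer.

Palatinose is present, so LomR is active.
Ni²⁺ is absent, so QilU is active.
With repressor LomR bound, *lomU* is not transcribed.
So LomU is not produced.
Indole is absent, so HaxW is active.
With repressor HaxW bound, *cilP* is not transcribed.
So CilP is not produced.
With no repressor bound, *bexZ* is transcribed.
→ *bexZ* is ON.
Zn²⁺ is present, so CilZ is active.
Shikimate is absent, so BexV is inactive.
No repressor is bound and CilZ is active, so *orvZ* is transcribed.
So OrvZ is produced and active.
Citrulline is present, so ZorG is inactive.
No repressor is bound and OrvZ is active, so *torC* is transcribed.
→ *torC* is ON.
Norleucine is present, so NerM is active.
Mn²⁺ is present, so GorJ is inactive.
With no repressor bound, *ulmU* is transcribed.
So UlmU is produced and active.
No repressor is bound and NerM and UlmU are active, so *fubH* is transcribed.
→ *fubH* is ON.
Malonate is absent, so VelG is inactive.
With no repressor bound, *yilB* is transcribed.
→ *yilB* is ON.
4 of the 4 genes are transcribed.

4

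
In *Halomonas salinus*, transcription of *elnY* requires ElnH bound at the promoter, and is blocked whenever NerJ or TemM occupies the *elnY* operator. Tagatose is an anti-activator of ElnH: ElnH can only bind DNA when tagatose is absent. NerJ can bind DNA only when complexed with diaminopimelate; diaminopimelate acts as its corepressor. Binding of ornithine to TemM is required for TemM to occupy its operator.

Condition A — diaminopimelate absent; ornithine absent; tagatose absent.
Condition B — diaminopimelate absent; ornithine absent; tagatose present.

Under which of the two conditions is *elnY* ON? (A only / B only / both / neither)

A only

Condition A:
Diaminopimelate is absent, so NerJ is inactive.
Ornithine is absent, so TemM is inactive.
Tagatose is absent, so ElnH is active.
No repressor is bound and ElnH is active, so *elnY* is transcribed.
→ *elnY* is ON in A.
Condition B:
Diaminopimelate is absent, so NerJ is inactive.
Ornithine is absent, so TemM is inactive.
Tagatose is present, so ElnH is inactive.
Required activator ElnH is absent, so *elnY* is not transcribed.
→ *elnY* is OFF in B.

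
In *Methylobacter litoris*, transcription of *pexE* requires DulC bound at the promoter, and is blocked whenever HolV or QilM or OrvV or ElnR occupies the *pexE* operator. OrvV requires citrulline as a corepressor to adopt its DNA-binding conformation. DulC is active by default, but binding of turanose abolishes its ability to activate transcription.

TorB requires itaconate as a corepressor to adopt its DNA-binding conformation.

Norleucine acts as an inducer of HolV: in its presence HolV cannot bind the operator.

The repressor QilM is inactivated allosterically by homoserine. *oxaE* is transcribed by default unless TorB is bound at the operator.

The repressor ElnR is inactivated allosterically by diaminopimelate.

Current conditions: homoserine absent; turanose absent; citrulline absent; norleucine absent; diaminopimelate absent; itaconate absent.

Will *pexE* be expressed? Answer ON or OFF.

OFF

Norleucine is absent, so HolV is active.
Homoserine is absent, so QilM is active.
Citrulline is absent, so OrvV is inactive.
Diaminopimelate is absent, so ElnR is active.
Turanose is absent, so DulC is active.
With repressor HolV bound, *pexE* is not transcribed.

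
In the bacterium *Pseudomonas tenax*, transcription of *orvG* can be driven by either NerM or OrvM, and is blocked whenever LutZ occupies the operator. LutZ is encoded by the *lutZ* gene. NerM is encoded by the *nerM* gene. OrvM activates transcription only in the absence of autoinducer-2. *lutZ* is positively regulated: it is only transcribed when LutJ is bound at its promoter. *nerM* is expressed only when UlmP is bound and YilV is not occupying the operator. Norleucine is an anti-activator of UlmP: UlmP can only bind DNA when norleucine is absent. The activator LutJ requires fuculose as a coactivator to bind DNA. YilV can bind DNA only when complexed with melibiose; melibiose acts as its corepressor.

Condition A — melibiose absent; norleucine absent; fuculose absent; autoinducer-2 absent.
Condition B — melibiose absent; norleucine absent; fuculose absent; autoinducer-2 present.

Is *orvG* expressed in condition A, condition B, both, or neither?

Condition A:
Melibiose is absent, so YilV is inactive.
Norleucine is absent, so UlmP is active.
No repressor is bound and UlmP is active, so *nerM* is transcribed.
So NerM is produced and active.
Fuculose is absent, so LutJ is inactive.
Required activator LutJ is absent, so *lutZ* is not transcribed.
So LutZ is not produced.
Autoinducer-2 is absent, so OrvM is active.
Activator NerM is present, so *orvG* is transcribed.
→ *orvG* is ON in A.
Condition B:
Melibiose is absent, so YilV is inactive.
Norleucine is absent, so UlmP is active.
No repressor is bound and UlmP is active, so *nerM* is transcribed.
So NerM is produced and active.
Fuculose is absent, so LutJ is inactive.
Required activator LutJ is absent, so *lutZ* is not transcribed.
So LutZ is not produced.
Autoinducer-2 is present, so OrvM is inactive.
Activator NerM is present, so *orvG* is transcribed.
→ *orvG* is ON in B.

both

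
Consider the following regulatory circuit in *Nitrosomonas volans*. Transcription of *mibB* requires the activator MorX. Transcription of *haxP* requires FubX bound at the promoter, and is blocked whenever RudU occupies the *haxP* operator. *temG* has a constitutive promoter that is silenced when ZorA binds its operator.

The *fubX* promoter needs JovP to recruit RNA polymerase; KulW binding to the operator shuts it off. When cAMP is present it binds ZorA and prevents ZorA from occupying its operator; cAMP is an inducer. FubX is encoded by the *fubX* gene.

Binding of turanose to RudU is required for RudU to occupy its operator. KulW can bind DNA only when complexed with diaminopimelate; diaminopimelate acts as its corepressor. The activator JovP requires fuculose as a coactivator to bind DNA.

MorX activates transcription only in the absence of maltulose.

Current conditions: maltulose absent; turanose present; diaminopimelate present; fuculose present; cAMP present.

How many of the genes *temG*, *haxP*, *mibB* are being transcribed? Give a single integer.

cAMP is present, so ZorA is inactive.
With no repressor bound, *temG* is transcribed.
→ *temG* is ON.
Diaminopimelate is present, so KulW is active.
Fuculose is present, so JovP is active.
With repressor KulW bound, *fubX* is not transcribed.
So FubX is not produced.
Turanose is present, so RudU is active.
With repressor RudU bound, *haxP* is not transcribed.
→ *haxP* is OFF.
Maltulose is absent, so MorX is active.
No repressor is bound and MorX is active, so *mibB* is transcribed.
→ *mibB* is ON.
2 of the 3 genes are transcribed.

2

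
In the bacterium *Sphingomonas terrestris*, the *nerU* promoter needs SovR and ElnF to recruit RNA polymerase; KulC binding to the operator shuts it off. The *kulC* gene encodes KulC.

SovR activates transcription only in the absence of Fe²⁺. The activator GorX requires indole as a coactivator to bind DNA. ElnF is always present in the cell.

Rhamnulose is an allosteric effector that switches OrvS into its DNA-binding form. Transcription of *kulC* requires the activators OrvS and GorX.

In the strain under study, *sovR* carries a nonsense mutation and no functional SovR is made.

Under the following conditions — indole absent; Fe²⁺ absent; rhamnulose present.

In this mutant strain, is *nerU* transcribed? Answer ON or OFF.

OFF

SovR is non-functional in this strain, so it has no effect.
ElnF is produced constitutively and is active.
Rhamnulose is present, so OrvS is active.
Indole is absent, so GorX is inactive.
Required activator GorX is absent, so *kulC* is not transcribed.
So KulC is not produced.
Required activator SovR is absent, so *nerU* is not transcribed.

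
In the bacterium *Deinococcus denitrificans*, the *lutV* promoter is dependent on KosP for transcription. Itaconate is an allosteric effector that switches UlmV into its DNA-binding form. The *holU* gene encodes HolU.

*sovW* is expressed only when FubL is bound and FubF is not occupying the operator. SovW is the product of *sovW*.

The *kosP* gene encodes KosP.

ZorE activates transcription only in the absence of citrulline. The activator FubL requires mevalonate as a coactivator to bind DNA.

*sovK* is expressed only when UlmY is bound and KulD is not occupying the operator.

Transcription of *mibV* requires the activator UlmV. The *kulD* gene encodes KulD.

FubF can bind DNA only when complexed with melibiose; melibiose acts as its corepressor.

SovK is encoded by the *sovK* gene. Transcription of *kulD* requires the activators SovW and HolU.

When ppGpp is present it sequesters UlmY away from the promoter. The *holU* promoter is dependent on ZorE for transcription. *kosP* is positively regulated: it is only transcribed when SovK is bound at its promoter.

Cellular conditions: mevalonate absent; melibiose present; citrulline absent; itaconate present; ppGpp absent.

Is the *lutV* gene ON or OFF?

ON

Melibiose is present, so FubF is active.
Mevalonate is absent, so FubL is inactive.
With repressor FubF bound, *sovW* is not transcribed.
So SovW is not produced.
Citrulline is absent, so ZorE is active.
No repressor is bound and ZorE is active, so *holU* is transcribed.
So HolU is produced and active.
Required activator SovW is absent, so *kulD* is not transcribed.
So KulD is not produced.
ppGpp is absent, so UlmY is active.
No repressor is bound and UlmY is active, so *sovK* is transcribed.
So SovK is produced and active.
No repressor is bound and SovK is active, so *kosP* is transcribed.
So KosP is produced and active.
No repressor is bound and KosP is active, so *lutV* is transcribed.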